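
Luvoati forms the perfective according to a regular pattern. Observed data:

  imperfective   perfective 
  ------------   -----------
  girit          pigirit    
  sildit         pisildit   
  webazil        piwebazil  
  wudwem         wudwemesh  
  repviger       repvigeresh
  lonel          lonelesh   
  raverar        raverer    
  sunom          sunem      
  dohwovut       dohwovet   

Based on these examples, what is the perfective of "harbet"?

harbetesh

webazil and lonel both end in -l yet inflect differently (piwebazil, lonelesh), so the final letter is not what conditions the rule; the last vowel is.
"harbet" has last vowel 'e'. The stems whose last vowel is 'e' (wudwem → wudwemesh, repviger → repvigeresh, lonel → lonelesh) add -esh.
The other patterns: stems whose last vowel is 'i' add the prefix pi-; stems whose last vowel is 'a', 'o' or 'u' change the last vowel to 'e'.
So harbet → harbetesh.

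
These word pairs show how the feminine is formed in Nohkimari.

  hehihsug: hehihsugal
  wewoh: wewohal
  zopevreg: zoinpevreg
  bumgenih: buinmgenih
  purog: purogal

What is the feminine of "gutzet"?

guintzet

"gutzet" has last vowel 'e'. The one such stem in the data (zopevreg → zoinpevreg) inserts -in- after the first vowel (as does bumgenih), so the same rule applies.
So gutzet → guintzet.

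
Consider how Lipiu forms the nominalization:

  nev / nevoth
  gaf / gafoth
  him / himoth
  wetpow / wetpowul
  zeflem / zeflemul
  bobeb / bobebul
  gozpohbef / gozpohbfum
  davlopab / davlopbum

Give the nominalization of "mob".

him and zeflem both end in -m yet inflect differently (himoth, zeflemul), so the final letter is not what conditions the rule; the number of vowels is.
"mob" has 1 vowel. The stems with 1 vowel (nev → nevoth, gaf → gafoth, him → himoth) add -oth.
So mob → moboth.

moboth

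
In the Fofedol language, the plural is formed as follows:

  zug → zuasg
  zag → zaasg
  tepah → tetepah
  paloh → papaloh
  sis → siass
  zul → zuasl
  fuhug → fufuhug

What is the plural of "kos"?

zug and fuhug both end in -g yet inflect differently (zuasg, fufuhug), so the final letter is not what conditions the rule; the number of vowels is.
"kos" has 1 vowel. The stems with 1 vowel (sis → siass, zug → zuasg, zag → zaasg) insert -as- after the first vowel.
So kos → koass.

koass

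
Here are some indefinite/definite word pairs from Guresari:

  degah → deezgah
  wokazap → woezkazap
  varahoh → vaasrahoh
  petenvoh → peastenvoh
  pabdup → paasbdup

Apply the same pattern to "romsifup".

degah and varahoh both end in -h yet inflect differently (deezgah, vaasrahoh), so the final letter is not what conditions the rule; the last vowel is.
"romsifup" has last vowel 'u'. The one such stem in the data (pabdup → paasbdup) inserts -as- after the first vowel (as do varahoh, petenvoh), so the same rule applies.
The other pattern: stems whose last vowel is 'a' insert -ez- after the first vowel.
So romsifup → roasmsifup.

roasmsifup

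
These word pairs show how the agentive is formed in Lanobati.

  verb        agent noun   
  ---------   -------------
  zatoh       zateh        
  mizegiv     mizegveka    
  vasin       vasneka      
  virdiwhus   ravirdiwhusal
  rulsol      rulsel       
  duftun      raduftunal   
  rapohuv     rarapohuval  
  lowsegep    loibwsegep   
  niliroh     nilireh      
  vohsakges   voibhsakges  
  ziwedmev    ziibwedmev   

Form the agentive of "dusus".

radususal

ziwedmev and mizegiv both end in -v yet inflect differently (ziibwedmev, mizegveka), so the final letter is not what conditions the rule; the last vowel is.
"dusus" has last vowel 'u'. The stems whose last vowel is 'u' (rapohuv → rarapohuval, duftun → raduftunal, virdiwhus → ravirdiwhusal) add ra- … -al around the stem.
The other patterns: stems whose last vowel is 'e' insert -ib- after the first vowel; stems whose last vowel is 'o' change the last vowel to 'e'; stems whose last vowel is 'i' delete the last vowel and add -eka.
So dusus → radususal.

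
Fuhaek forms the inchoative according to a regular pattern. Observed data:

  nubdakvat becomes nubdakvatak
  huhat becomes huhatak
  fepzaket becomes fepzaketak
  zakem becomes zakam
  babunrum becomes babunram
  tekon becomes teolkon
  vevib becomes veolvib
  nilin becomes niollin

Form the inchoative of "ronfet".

"ronfet" ends in -t. The stems ending in -t (nubdakvat → nubdakvatak, huhat → huhatak, fepzaket → fepzaketak) add -ak.
The other patterns: stems ending in -m change the last vowel to 'a'; stems ending in -b or -n insert -ol- after the first vowel.
So ronfet → ronfetak.

ronfetak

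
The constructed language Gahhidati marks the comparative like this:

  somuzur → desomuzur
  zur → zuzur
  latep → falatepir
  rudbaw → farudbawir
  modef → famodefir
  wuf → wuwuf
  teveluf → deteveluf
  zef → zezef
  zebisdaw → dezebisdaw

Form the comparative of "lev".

lelev

"lev" has 1 vowel. The stems with 1 vowel (wuf → wuwuf, zur → zuzur, zef → zezef) repeat the first consonant+vowel as a prefix.
So lev → lelev.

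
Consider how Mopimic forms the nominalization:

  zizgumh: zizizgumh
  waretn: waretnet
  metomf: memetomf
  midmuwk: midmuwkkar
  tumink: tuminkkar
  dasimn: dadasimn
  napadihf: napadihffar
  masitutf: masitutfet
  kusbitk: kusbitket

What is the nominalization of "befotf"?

metomf and masitutf both end in -f yet inflect differently (memetomf, masitutfet), so the final letter is not what conditions the rule; the second-to-last letter is.
"befotf" has second-to-last letter 't'. The stems whose second-to-last letter is 't' (kusbitk → kusbitket, masitutf → masitutfet, waretn → waretnet) add -et.
So befotf → befotfet.

befotfet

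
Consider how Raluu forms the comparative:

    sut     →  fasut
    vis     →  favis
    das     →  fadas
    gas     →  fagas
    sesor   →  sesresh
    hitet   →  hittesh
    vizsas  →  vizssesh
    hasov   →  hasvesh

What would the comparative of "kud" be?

sut and hitet both end in -t yet inflect differently (fasut, hittesh), so the final letter is not what conditions the rule; the number of vowels is.
"kud" has 1 vowel. The stems with 1 vowel (sut → fasut, vis → favis, das → fadas) add the prefix fa-.
So kud → fakud.

fakud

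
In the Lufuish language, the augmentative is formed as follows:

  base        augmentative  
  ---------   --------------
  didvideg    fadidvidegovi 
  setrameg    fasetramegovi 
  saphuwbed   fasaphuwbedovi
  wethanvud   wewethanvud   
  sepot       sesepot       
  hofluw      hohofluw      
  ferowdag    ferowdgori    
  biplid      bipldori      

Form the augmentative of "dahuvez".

saphuwbed and wethanvud both end in -d yet inflect differently (fasaphuwbedovi, wewethanvud), so the final letter is not what conditions the rule; the last vowel is.
"dahuvez" has last vowel 'e'. The stems whose last vowel is 'e' (didvideg → fadidvidegovi, setrameg → fasetramegovi, saphuwbed → fasaphuwbedovi) add fa- … -ovi around the stem.
The other patterns: stems whose last vowel is 'o' or 'u' repeat the first consonant+vowel as a prefix; stems whose last vowel is 'a' or 'i' delete the last vowel and add -ori.
So dahuvez → fadahuvezovi.

fadahuvezovi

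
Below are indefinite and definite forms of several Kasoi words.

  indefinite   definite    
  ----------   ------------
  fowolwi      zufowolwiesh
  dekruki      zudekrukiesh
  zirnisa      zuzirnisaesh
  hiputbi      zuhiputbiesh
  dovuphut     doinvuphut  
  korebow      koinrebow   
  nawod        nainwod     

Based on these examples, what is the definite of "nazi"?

dekruki and dovuphut both begin with d- yet inflect differently (zudekrukiesh, doinvuphut), so the first letter is not what conditions the rule; whether the stem ends in a vowel or a consonant is.
"nazi" ends in a vowel. The stems ending in a vowel (fowolwi → zufowolwiesh, dekruki → zudekrukiesh, zirnisa → zuzirnisaesh) add zu- … -esh around the stem.
The other pattern: stems ending in a consonant insert -in- after the first vowel.
So nazi → zunaziesh.

zunaziesh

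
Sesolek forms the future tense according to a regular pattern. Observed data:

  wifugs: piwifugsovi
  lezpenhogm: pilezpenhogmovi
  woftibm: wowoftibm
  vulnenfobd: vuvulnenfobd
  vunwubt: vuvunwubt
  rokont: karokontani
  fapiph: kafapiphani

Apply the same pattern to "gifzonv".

kagifzonvani

lezpenhogm and woftibm both end in -m yet inflect differently (pilezpenhogmovi, wowoftibm), so the final letter is not what conditions the rule; the second-to-last letter is.
"gifzonv" has second-to-last letter 'n'. The one such stem in the data (rokont → karokontani) adds ka- … -ani around the stem, so the same rule applies.
The other patterns: stems whose second-to-last letter is 'g' add pi- … -ovi around the stem; stems whose second-to-last letter is 'b' repeat the first consonant+vowel as a prefix.
So gifzonv → kagifzonvani.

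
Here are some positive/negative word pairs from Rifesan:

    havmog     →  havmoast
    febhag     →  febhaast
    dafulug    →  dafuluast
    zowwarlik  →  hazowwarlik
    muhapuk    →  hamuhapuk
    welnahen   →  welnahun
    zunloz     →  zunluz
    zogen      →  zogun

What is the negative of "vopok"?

"vopok" ends in -k. The stems ending in -k (zowwarlik → hazowwarlik, muhapuk → hamuhapuk) add the prefix ha-.
The other patterns: stems ending in -g drop the final letter and add -ast; stems ending in -n or -z change the last vowel to 'u'.
So vopok → havopok.

havopok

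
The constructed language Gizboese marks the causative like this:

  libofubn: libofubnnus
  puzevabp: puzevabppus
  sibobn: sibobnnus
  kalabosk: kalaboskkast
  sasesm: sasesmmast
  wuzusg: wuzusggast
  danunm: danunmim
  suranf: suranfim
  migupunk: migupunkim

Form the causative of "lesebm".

sasesm and danunm both end in -m yet inflect differently (sasesmmast, danunmim), so the final letter is not what conditions the rule; the second-to-last letter is.
"lesebm" has second-to-last letter 'b'. The stems whose second-to-last letter is 'b' (libofubn → libofubnnus, puzevabp → puzevabppus, sibobn → sibobnnus) double the final consonant and add -us.
The other patterns: stems whose second-to-last letter is 's' double the final consonant and add -ast; stems whose second-to-last letter is 'n' add -im.
So lesebm → lesebmmus.

lesebmmus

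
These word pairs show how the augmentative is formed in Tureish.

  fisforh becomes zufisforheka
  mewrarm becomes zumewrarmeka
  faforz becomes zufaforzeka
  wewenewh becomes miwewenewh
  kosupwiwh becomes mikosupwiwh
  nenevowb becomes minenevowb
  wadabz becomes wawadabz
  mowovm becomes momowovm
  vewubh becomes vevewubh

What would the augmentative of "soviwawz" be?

misoviwawz

fisforh and wewenewh both end in -h yet inflect differently (zufisforheka, miwewenewh), so the final letter is not what conditions the rule; the second-to-last letter is.
"soviwawz" has second-to-last letter 'w'. The stems whose second-to-last letter is 'w' (wewenewh → miwewenewh, kosupwiwh → mikosupwiwh, nenevowb → minenevowb) add the prefix mi-.
So soviwawz → misoviwawz.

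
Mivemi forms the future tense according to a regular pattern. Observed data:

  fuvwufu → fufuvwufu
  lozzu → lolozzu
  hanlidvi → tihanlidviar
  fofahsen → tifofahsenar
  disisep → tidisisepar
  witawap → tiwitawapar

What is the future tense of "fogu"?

fofogu

fuvwufu and fofahsen both begin with f- yet inflect differently (fufuvwufu, tifofahsenar), so the first letter is not what conditions the rule; the final letter is.
"fogu" ends in -u. The stems ending in -u (fuvwufu → fufuvwufu, lozzu → lolozzu) repeat the first consonant+vowel as a prefix.
The other pattern: stems ending in -i, -n or -p add ti- … -ar around the stem.
So fogu → fofogu.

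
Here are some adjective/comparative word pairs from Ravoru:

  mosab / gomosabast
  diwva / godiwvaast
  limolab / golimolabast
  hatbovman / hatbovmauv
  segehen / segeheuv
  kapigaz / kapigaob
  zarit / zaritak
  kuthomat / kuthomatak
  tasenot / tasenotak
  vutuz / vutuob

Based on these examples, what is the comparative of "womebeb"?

gowomebebast

kapigaz and hatbovman both have last vowel 'a' yet inflect differently (kapigaob, hatbovmauv), so the last vowel is not what conditions the rule; the final letter is.
"womebeb" ends in -b. The stems ending in -b (limolab → golimolabast, mosab → gomosabast) add go- … -ast around the stem.
The other patterns: stems ending in -z drop the final letter and add -ob; stems ending in -n drop the final letter and add -uv; stems ending in -t add -ak.
So womebeb → gowomebebast.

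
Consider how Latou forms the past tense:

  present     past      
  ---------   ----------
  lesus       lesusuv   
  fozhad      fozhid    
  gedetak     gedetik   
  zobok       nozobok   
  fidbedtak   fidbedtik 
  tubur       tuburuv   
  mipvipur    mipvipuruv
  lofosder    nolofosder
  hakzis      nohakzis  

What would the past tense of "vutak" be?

vutik

lesus and hakzis both end in -s yet inflect differently (lesusuv, nohakzis), so the final letter is not what conditions the rule; the last vowel is.
"vutak" has last vowel 'a'. The stems whose last vowel is 'a' (fozhad → fozhid, fidbedtak → fidbedtik, gedetak → gedetik) change the last vowel to 'i'.
The other patterns: stems whose last vowel is 'u' add -uv; stems whose last vowel is 'e', 'i' or 'o' add the prefix no-.
So vutak → vutik.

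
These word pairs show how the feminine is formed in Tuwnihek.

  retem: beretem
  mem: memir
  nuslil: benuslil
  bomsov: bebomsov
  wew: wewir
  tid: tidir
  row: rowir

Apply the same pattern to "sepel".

"sepel" has 2 vowels. The stems with 2 vowels (bomsov → bebomsov, retem → beretem, nuslil → benuslil) add the prefix be-.
The other pattern: stems with 1 vowel add -ir.
So sepel → besepel.

besepel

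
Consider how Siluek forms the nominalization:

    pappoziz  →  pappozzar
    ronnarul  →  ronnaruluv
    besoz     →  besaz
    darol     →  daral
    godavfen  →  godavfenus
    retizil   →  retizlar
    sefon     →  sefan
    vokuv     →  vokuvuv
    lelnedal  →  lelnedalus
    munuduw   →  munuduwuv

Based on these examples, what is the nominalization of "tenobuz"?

tenobuzuv

lelnedal and darol both end in -l yet inflect differently (lelnedalus, daral), so the final letter is not what conditions the rule; the last vowel is.
"tenobuz" has last vowel 'u'. The stems whose last vowel is 'u' (vokuv → vokuvuv, ronnarul → ronnaruluv, munuduw → munuduwuv) add -uv.
The other patterns: stems whose last vowel is 'a' or 'e' add -us; stems whose last vowel is 'o' change the last vowel to 'a'; stems whose last vowel is 'i' delete the last vowel and add -ar.
So tenobuz → tenobuzuv.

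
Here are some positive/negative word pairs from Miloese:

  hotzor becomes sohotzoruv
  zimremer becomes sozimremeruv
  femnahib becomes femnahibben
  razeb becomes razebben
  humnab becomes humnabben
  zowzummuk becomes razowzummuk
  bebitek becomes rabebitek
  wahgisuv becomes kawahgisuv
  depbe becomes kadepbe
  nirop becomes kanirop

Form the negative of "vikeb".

zimremer and razeb both have last vowel 'e' yet inflect differently (sozimremeruv, razebben), so the last vowel is not what conditions the rule; the final letter is.
"vikeb" ends in -b. The stems ending in -b (femnahib → femnahibben, razeb → razebben, humnab → humnabben) double the final consonant and add -en.
So vikeb → vikebben.

vikebben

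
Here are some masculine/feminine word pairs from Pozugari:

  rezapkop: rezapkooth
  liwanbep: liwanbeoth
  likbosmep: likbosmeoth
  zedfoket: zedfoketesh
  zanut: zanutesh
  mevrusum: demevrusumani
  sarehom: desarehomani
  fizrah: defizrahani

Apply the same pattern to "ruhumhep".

ruhumheoth

"ruhumhep" ends in -p. The stems ending in -p (rezapkop → rezapkooth, liwanbep → liwanbeoth, likbosmep → likbosmeoth) drop the final letter and add -oth.
The other patterns: stems ending in -t add -esh; stems ending in -h or -m add de- … -ani around the stem.
So ruhumhep → ruhumheoth.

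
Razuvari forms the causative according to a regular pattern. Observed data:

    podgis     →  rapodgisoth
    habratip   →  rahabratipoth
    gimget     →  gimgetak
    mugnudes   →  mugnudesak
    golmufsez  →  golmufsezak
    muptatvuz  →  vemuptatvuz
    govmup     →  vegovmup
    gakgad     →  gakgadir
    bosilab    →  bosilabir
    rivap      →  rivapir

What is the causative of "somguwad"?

podgis and mugnudes both end in -s yet inflect differently (rapodgisoth, mugnudesak), so the final letter is not what conditions the rule; the last vowel is.
"somguwad" has last vowel 'a'. The stems whose last vowel is 'a' (gakgad → gakgadir, bosilab → bosilabir, rivap → rivapir) add -ir.
The other patterns: stems whose last vowel is 'i' add ra- … -oth around the stem; stems whose last vowel is 'e' add -ak; stems whose last vowel is 'u' add the prefix ve-.
So somguwad → somguwadir.

somguwadir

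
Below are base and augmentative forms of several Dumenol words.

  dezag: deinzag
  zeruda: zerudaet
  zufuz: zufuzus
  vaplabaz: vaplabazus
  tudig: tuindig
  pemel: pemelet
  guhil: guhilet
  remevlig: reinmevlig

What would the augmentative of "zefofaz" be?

zefofazus

dezag and vaplabaz both have last vowel 'a' yet inflect differently (deinzag, vaplabazus), so the last vowel is not what conditions the rule; the final letter is.
"zefofaz" ends in -z. The stems ending in -z (vaplabaz → vaplabazus, zufuz → zufuzus) add -us.
The other patterns: stems ending in -g insert -in- after the first vowel; stems ending in -a or -l add -et.
So zefofaz → zefofazus.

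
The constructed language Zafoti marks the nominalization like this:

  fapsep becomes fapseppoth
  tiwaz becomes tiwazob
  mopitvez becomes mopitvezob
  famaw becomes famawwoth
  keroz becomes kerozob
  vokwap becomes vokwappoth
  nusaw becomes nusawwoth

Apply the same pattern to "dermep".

dermeppoth

"dermep" ends in -p. The stems ending in -p (fapsep → fapseppoth, vokwap → vokwappoth) double the final consonant and add -oth.
So dermep → dermeppoth.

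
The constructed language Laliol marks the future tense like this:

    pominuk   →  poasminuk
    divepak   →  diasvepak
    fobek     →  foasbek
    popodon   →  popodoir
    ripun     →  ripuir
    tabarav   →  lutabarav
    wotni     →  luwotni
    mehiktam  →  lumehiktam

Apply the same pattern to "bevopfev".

pominuk and ripun both have last vowel 'u' yet inflect differently (poasminuk, ripuir), so the last vowel is not what conditions the rule; the final letter is.
"bevopfev" ends in -v. The one such stem in the data (tabarav → lutabarav) adds the prefix lu-, so the same rule applies.
The other patterns: stems ending in -k insert -as- after the first vowel; stems ending in -n drop the final letter and add -ir.
So bevopfev → lubevopfev.

lubevopfev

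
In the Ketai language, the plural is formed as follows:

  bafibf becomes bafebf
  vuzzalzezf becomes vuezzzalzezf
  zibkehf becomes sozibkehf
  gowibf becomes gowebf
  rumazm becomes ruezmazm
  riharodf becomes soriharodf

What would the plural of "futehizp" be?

vuzzalzezf and gowibf both end in -f yet inflect differently (vuezzzalzezf, gowebf), so the final letter is not what conditions the rule; the second-to-last letter is.
"futehizp" has second-to-last letter 'z'. The stems whose second-to-last letter is 'z' (vuzzalzezf → vuezzzalzezf, rumazm → ruezmazm) insert -ez- after the first vowel.
So futehizp → fueztehizp.

fueztehizp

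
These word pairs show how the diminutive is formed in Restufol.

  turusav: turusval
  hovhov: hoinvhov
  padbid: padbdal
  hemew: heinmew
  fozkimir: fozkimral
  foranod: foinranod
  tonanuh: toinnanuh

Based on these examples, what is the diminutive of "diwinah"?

"diwinah" has last vowel 'a'. The one such stem in the data (turusav → turusval) deletes the last vowel and adds -al (as do fozkimir, padbid), so the same rule applies.
So diwinah → diwinhal.

diwinhal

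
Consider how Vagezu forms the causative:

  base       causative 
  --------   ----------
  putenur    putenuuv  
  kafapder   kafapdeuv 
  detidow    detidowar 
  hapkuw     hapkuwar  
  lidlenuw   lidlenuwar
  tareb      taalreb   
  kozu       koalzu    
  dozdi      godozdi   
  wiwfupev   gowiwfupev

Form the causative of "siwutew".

siwutewar

putenur and hapkuw both have last vowel 'u' yet inflect differently (putenuuv, hapkuwar), so the last vowel is not what conditions the rule; the final letter is.
"siwutew" ends in -w. The stems ending in -w (detidow → detidowar, hapkuw → hapkuwar, lidlenuw → lidlenuwar) add -ar.
The other patterns: stems ending in -r drop the final letter and add -uv; stems ending in -b or -u insert -al- after the first vowel; stems ending in -i or -v add the prefix go-.
So siwutew → siwutewar.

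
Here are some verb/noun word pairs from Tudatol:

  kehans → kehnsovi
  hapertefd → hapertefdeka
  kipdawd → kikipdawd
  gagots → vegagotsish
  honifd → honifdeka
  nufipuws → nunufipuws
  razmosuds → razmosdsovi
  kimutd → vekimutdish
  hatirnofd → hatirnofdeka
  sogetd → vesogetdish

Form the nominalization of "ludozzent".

gagots and nufipuws both end in -s yet inflect differently (vegagotsish, nunufipuws), so the final letter is not what conditions the rule; the second-to-last letter is.
"ludozzent" has second-to-last letter 'n'. The one such stem in the data (kehans → kehnsovi) deletes the last vowel and adds -ovi (as does razmosuds), so the same rule applies.
So ludozzent → ludozzntovi.

ludozzntovi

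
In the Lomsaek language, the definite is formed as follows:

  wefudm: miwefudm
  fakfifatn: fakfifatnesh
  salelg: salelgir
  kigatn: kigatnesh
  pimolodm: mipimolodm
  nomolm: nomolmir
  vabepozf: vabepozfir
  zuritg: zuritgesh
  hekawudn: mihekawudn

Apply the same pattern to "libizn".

"libizn" has second-to-last letter 'z'. The one such stem in the data (vabepozf → vabepozfir) adds -ir, so the same rule applies.
The other patterns: stems whose second-to-last letter is 'd' add the prefix mi-; stems whose second-to-last letter is 't' add -esh.
So libizn → libiznir.

libiznir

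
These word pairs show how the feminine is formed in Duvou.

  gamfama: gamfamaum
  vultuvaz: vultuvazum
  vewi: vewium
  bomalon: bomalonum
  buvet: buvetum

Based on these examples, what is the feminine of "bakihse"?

Every pair shown (gamfama → gamfamaum, vultuvaz → vultuvazum, vewi → vewium, …) follows the same rule: add -um.
So bakihse → bakihseum.

bakihseum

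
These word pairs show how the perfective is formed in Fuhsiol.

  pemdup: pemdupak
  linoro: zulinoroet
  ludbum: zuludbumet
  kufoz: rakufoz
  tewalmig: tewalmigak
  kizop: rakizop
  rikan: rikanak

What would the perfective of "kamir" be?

kizop and pemdup both end in -p yet inflect differently (rakizop, pemdupak), so the final letter is not what conditions the rule; the first letter is.
"kamir" begins with k-. The stems beginning with k- (kizop → rakizop, kufoz → rakufoz) add the prefix ra-.
So kamir → rakamir.

rakamir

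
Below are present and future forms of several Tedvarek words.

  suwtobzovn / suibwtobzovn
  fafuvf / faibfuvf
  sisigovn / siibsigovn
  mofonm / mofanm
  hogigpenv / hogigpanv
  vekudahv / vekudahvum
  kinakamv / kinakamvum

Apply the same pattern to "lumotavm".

luibmotavm

"lumotavm" has second-to-last letter 'v'. The stems whose second-to-last letter is 'v' (suwtobzovn → suibwtobzovn, fafuvf → faibfuvf, sisigovn → siibsigovn) insert -ib- after the first vowel.
The other patterns: stems whose second-to-last letter is 'n' change the last vowel to 'a'; stems whose second-to-last letter is 'h' or 'm' add -um.
So lumotavm → luibmotavm.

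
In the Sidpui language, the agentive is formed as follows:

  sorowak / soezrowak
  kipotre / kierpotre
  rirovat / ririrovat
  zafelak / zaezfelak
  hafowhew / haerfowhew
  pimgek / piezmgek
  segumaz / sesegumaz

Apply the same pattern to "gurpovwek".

guezrpovwek

zafelak and rirovat both have last vowel 'a' yet inflect differently (zaezfelak, ririrovat), so the last vowel is not what conditions the rule; the final letter is.
"gurpovwek" ends in -k. The stems ending in -k (zafelak → zaezfelak, pimgek → piezmgek, sorowak → soezrowak) insert -ez- after the first vowel.
So gurpovwek → guezrpovwek.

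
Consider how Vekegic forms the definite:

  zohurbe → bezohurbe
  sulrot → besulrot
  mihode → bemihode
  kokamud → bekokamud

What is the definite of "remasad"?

Every pair shown (zohurbe → bezohurbe, sulrot → besulrot, mihode → bemihode, …) follows the same rule: add the prefix be-.
So remasad → beremasad.

beremasad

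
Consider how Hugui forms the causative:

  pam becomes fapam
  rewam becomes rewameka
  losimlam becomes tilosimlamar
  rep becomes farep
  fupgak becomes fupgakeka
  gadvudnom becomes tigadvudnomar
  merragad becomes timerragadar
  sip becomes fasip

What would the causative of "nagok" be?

pam and rewam both end in -m yet inflect differently (fapam, rewameka), so the final letter is not what conditions the rule; the number of vowels is.
"nagok" has 2 vowels. The stems with 2 vowels (fupgak → fupgakeka, rewam → rewameka) add -eka.
The other patterns: stems with 1 vowel add the prefix fa-; stems with 3 vowels add ti- … -ar around the stem.
So nagok → nagokeka.

nagokeka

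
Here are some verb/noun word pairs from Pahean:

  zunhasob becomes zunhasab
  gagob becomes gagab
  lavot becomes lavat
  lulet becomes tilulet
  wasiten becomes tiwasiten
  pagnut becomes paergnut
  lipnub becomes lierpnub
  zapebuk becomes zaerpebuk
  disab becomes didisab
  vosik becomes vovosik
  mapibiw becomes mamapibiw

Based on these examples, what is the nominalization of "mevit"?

lavot and lulet both end in -t yet inflect differently (lavat, tilulet), so the final letter is not what conditions the rule; the last vowel is.
"mevit" has last vowel 'i'. The stems whose last vowel is 'i' (vosik → vovosik, mapibiw → mamapibiw) repeat the first consonant+vowel as a prefix.
So mevit → memevit.

memevit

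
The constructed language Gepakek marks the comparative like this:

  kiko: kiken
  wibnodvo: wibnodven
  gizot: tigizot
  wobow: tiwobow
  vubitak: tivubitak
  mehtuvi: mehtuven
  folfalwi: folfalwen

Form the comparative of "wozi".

gizot and kiko both have last vowel 'o' yet inflect differently (tigizot, kiken), so the last vowel is not what conditions the rule; whether the stem ends in a vowel or a consonant is.
"wozi" ends in a vowel. The stems ending in a vowel (mehtuvi → mehtuven, kiko → kiken, wibnodvo → wibnodven) drop the final letter and add -en.
The other pattern: stems ending in a consonant add the prefix ti-.
So wozi → wozen.

wozen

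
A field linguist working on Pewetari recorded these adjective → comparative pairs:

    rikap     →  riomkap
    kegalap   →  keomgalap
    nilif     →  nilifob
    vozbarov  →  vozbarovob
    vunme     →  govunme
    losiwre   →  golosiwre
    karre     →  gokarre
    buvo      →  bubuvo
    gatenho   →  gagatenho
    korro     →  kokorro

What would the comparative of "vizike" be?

govizike

vozbarov and buvo both have last vowel 'o' yet inflect differently (vozbarovob, bubuvo), so the last vowel is not what conditions the rule; the final letter is.
"vizike" ends in -e. The stems ending in -e (vunme → govunme, losiwre → golosiwre, karre → gokarre) add the prefix go-.
The other patterns: stems ending in -p insert -om- after the first vowel; stems ending in -f or -v add -ob; stems ending in -o repeat the first consonant+vowel as a prefix.
So vizike → govizike.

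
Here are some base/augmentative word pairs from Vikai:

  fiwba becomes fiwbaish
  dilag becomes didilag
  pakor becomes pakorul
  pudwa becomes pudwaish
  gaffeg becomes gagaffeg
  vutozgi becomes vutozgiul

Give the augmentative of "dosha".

doshaish

pudwa and dilag both have last vowel 'a' yet inflect differently (pudwaish, didilag), so the last vowel is not what conditions the rule; the final letter is.
"dosha" ends in -a. The stems ending in -a (pudwa → pudwaish, fiwba → fiwbaish) add -ish.
The other patterns: stems ending in -g repeat the first consonant+vowel as a prefix; stems ending in -i or -r add -ul.
So dosha → doshaish.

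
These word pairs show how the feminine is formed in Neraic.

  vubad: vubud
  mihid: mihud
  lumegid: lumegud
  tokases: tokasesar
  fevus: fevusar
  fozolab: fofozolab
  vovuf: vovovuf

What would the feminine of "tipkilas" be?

tipkilasar

"tipkilas" ends in -s. The stems ending in -s (tokases → tokasesar, fevus → fevusar) add -ar.
The other patterns: stems ending in -d change the last vowel to 'u'; stems ending in -b or -f repeat the first consonant+vowel as a prefix.
So tipkilas → tipkilasar.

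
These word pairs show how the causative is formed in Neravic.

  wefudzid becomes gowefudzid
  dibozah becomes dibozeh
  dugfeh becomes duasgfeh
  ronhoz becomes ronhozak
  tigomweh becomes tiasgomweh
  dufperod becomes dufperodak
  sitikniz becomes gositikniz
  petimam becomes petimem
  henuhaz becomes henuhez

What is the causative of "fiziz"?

ronhoz and henuhaz both end in -z yet inflect differently (ronhozak, henuhez), so the final letter is not what conditions the rule; the last vowel is.
"fiziz" has last vowel 'i'. The stems whose last vowel is 'i' (sitikniz → gositikniz, wefudzid → gowefudzid) add the prefix go-.
The other patterns: stems whose last vowel is 'o' add -ak; stems whose last vowel is 'a' change the last vowel to 'e'; stems whose last vowel is 'e' insert -as- after the first vowel.
So fiziz → gofiziz.

gofiziz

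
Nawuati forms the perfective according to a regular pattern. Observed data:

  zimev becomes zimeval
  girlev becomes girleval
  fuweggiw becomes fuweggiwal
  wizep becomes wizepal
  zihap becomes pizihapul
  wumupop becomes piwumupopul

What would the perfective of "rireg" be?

riregal

wizep and zihap both end in -p yet inflect differently (wizepal, pizihapul), so the final letter is not what conditions the rule; the last vowel is.
"rireg" has last vowel 'e'. The stems whose last vowel is 'e' (zimev → zimeval, girlev → girleval, wizep → wizepal) add -al.
The other pattern: stems whose last vowel is 'a' or 'o' add pi- … -ul around the stem.
So rireg → riregal.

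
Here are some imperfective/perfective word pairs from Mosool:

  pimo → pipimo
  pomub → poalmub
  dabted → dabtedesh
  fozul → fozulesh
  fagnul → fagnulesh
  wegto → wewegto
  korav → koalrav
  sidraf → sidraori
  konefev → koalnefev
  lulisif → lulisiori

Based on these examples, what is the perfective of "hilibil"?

dabted and konefev both have last vowel 'e' yet inflect differently (dabtedesh, koalnefev), so the last vowel is not what conditions the rule; the final letter is.
"hilibil" ends in -l. The stems ending in -l (fagnul → fagnulesh, fozul → fozulesh) add -esh.
The other patterns: stems ending in -f drop the final letter and add -ori; stems ending in -o repeat the first consonant+vowel as a prefix; stems ending in -b or -v insert -al- after the first vowel.
So hilibil → hilibilesh.

hilibilesh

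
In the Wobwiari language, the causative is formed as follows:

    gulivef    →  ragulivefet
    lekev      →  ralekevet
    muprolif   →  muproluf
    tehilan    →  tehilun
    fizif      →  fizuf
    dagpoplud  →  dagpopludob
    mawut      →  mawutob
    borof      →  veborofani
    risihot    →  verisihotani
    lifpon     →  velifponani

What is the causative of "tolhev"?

"tolhev" has last vowel 'e'. The stems whose last vowel is 'e' (gulivef → ragulivefet, lekev → ralekevet) add ra- … -et around the stem.
So tolhev → ratolhevet.

ratolhevet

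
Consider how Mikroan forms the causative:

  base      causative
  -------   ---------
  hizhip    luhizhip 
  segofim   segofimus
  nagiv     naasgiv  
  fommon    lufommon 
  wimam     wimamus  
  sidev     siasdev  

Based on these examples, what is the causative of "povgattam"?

povgattamus

segofim and nagiv both have last vowel 'i' yet inflect differently (segofimus, naasgiv), so the last vowel is not what conditions the rule; the final letter is.
"povgattam" ends in -m. The stems ending in -m (wimam → wimamus, segofim → segofimus) add -us.
So povgattam → povgattamus.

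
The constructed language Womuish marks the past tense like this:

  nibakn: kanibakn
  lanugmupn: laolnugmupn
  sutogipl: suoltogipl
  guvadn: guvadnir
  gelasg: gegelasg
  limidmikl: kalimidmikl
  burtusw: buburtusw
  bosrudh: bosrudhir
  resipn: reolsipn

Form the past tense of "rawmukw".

karawmukw

guvadn and nibakn both end in -n yet inflect differently (guvadnir, kanibakn), so the final letter is not what conditions the rule; the second-to-last letter is.
"rawmukw" has second-to-last letter 'k'. The stems whose second-to-last letter is 'k' (limidmikl → kalimidmikl, nibakn → kanibakn) add the prefix ka-.
The other patterns: stems whose second-to-last letter is 'd' add -ir; stems whose second-to-last letter is 's' repeat the first consonant+vowel as a prefix; stems whose second-to-last letter is 'p' insert -ol- after the first vowel.
So rawmukw → karawmukw.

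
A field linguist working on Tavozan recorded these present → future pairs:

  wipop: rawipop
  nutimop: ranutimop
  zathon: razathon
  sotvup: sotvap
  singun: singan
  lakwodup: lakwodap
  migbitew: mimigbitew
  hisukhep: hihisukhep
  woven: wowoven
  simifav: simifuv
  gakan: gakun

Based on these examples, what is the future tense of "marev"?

mamarev

"marev" has last vowel 'e'. The stems whose last vowel is 'e' (migbitew → mimigbitew, hisukhep → hihisukhep, woven → wowoven) repeat the first consonant+vowel as a prefix.
The other patterns: stems whose last vowel is 'o' add the prefix ra-; stems whose last vowel is 'u' change the last vowel to 'a'; stems whose last vowel is 'a' change the last vowel to 'u'.
So marev → mamarev.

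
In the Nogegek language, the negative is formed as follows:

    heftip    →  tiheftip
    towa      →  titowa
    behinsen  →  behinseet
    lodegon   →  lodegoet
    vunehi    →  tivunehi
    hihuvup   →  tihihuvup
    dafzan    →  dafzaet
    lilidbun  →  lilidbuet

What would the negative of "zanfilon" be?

zanfiloet

dafzan and towa both have last vowel 'a' yet inflect differently (dafzaet, titowa), so the last vowel is not what conditions the rule; the final letter is.
"zanfilon" ends in -n. The stems ending in -n (lodegon → lodegoet, behinsen → behinseet, lilidbun → lilidbuet) drop the final letter and add -et.
The other pattern: stems ending in -a, -i or -p add the prefix ti-.
So zanfilon → zanfiloet.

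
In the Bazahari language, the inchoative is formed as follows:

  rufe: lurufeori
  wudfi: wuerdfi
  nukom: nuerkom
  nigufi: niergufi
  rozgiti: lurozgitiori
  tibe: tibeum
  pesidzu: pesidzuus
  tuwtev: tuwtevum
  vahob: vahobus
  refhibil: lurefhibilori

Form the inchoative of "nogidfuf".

rozgiti and wudfi both end in -i yet inflect differently (lurozgitiori, wuerdfi), so the final letter is not what conditions the rule; the first letter is.
"nogidfuf" begins with n-. The stems beginning with n- (nukom → nuerkom, nigufi → niergufi) insert -er- after the first vowel.
So nogidfuf → noergidfuf.

noergidfuf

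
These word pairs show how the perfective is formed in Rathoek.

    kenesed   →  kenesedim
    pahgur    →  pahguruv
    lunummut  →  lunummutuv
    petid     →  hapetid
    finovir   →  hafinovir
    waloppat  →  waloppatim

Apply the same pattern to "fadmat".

fadmatim

finovir and pahgur both end in -r yet inflect differently (hafinovir, pahguruv), so the final letter is not what conditions the rule; the last vowel is.
"fadmat" has last vowel 'a'. The one such stem in the data (waloppat → waloppatim) adds -im, so the same rule applies.
So fadmat → fadmatim.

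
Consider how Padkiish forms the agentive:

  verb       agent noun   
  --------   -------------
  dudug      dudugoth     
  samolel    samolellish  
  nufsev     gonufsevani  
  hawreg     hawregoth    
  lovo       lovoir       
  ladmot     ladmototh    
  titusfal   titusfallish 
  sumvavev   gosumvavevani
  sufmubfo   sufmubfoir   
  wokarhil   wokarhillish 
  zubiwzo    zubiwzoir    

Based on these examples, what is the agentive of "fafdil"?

samolel and hawreg both have last vowel 'e' yet inflect differently (samolellish, hawregoth), so the last vowel is not what conditions the rule; the final letter is.
"fafdil" ends in -l. The stems ending in -l (wokarhil → wokarhillish, samolel → samolellish, titusfal → titusfallish) double the final consonant and add -ish.
So fafdil → fafdillish.

fafdillish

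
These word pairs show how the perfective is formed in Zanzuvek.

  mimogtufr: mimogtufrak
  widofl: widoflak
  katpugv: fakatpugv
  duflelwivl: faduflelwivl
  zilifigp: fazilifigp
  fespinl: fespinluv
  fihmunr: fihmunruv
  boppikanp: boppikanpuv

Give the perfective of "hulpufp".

hulpufpak

"hulpufp" has second-to-last letter 'f'. The stems whose second-to-last letter is 'f' (mimogtufr → mimogtufrak, widofl → widoflak) add -ak.
The other patterns: stems whose second-to-last letter is 'g' or 'v' add the prefix fa-; stems whose second-to-last letter is 'n' add -uv.
So hulpufp → hulpufpak.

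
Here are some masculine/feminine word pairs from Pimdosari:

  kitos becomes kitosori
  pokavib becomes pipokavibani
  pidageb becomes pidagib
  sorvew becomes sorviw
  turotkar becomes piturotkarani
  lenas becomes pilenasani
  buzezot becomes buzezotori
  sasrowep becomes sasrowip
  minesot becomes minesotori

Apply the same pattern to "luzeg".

pidageb and pokavib both end in -b yet inflect differently (pidagib, pipokavibani), so the final letter is not what conditions the rule; the last vowel is.
"luzeg" has last vowel 'e'. The stems whose last vowel is 'e' (sorvew → sorviw, pidageb → pidagib, sasrowep → sasrowip) change the last vowel to 'i'.
The other patterns: stems whose last vowel is 'o' add -ori; stems whose last vowel is 'a' or 'i' add pi- … -ani around the stem.
So luzeg → luzig.

luzig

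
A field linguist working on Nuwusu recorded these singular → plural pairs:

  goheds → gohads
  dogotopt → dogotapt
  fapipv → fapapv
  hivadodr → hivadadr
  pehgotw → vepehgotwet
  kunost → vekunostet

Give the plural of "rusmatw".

"rusmatw" has second-to-last letter 't'. The one such stem in the data (pehgotw → vepehgotwet) adds ve- … -et around the stem, so the same rule applies.
So rusmatw → verusmatwet.

verusmatwet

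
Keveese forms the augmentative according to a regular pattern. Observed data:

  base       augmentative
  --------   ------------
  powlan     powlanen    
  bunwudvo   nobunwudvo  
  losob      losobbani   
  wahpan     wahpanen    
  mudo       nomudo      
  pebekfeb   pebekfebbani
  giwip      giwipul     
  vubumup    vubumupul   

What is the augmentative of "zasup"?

zasupul

"zasup" ends in -p. The stems ending in -p (giwip → giwipul, vubumup → vubumupul) add -ul.
The other patterns: stems ending in -b double the final consonant and add -ani; stems ending in -o add the prefix no-; stems ending in -n add -en.
So zasup → zasupul.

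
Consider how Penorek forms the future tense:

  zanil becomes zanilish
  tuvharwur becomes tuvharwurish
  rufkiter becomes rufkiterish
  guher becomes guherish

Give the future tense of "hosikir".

hosikirish

Every pair shown (zanil → zanilish, tuvharwur → tuvharwurish, rufkiter → rufkiterish, …) follows the same rule: add -ish.
So hosikir → hosikirish.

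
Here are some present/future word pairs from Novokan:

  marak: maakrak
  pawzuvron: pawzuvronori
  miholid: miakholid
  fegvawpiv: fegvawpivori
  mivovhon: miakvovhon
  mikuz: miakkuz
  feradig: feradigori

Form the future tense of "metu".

meaktu

"metu" begins with m-. The stems beginning with m- (miholid → miakholid, marak → maakrak, mivovhon → miakvovhon) insert -ak- after the first vowel.
The other pattern: stems beginning with f- or p- add -ori.
So metu → meaktu.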